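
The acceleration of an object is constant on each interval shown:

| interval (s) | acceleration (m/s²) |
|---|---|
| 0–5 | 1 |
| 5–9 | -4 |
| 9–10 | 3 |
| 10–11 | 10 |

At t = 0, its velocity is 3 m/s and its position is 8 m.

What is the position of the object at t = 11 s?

On each constant-a segment, Δv = aΔt and Δx = v₀Δt + ½aΔt²; chain segment to segment.
0–5 s: v starts 3 m/s; Δx = 3·5 + ½·1·5² = 27.5 m; v ends 8 m/s.
5–9 s: v starts 8 m/s; Δx = 8·4 + ½·-4·4² = 0 m; v ends -8 m/s.
9–10 s: v starts -8 m/s; Δx = -8·1 + ½·3·1² = -6.5 m; v ends -5 m/s.
10–11 s: v starts -5 m/s; Δx = -5·1 + ½·10·1² = 0 m; v ends 5 m/s.
x(11) = 8 + Σ Δx = 29 m.

29 m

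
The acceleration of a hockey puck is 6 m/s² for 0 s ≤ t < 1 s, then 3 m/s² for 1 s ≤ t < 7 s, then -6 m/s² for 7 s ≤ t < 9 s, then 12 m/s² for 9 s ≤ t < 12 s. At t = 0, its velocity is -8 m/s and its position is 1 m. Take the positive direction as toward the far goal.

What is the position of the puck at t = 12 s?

124 m

On each constant-a segment, Δv = aΔt and Δx = v₀Δt + ½aΔt²; chain segment to segment.
0–1 s: v starts -8 m/s; Δx = -8·1 + ½·6·1² = -5 m; v ends -2 m/s.
1–7 s: v starts -2 m/s; Δx = -2·6 + ½·3·6² = 42 m; v ends 16 m/s.
7–9 s: v starts 16 m/s; Δx = 16·2 + ½·-6·2² = 20 m; v ends 4 m/s.
9–12 s: v starts 4 m/s; Δx = 4·3 + ½·12·3² = 66 m; v ends 40 m/s.
x(12) = 1 + Σ Δx = 124 m.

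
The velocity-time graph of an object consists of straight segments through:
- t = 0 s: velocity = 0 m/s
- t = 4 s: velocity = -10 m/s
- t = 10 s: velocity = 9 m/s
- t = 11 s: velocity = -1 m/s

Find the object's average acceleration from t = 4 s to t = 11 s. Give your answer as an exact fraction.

9/7 m/s²

Average acceleration = Δv/Δt = (-1 − -10)/(11 − 4) = 9/7 m/s².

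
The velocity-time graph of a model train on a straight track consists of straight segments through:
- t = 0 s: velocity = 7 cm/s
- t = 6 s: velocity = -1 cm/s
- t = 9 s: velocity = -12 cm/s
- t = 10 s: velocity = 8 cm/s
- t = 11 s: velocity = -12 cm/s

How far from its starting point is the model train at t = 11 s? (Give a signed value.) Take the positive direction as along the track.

Net displacement equals the area under the velocity-time graph (areas below the axis count negative).
0–6 s: ½(7 + -1)(6) = 18 cm
6–9 s: ½(-1 + -12)(3) = -19.5 cm
9–10 s: ½(-12 + 8)(1) = -2 cm
10–11 s: ½(8 + -12)(1) = -2 cm
Net displacement = -5.5 cm

-5.5 cm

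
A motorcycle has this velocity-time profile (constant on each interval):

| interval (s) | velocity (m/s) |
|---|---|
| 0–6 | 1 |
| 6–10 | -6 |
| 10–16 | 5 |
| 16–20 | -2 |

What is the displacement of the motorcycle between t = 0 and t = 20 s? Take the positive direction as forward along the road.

Displacement is the signed area under the v-t curve.
0–6 s: 1 × 6 = 6 m
6–10 s: -6 × 4 = -24 m
10–16 s: 5 × 6 = 30 m
16–20 s: -2 × 4 = -8 m
Net displacement = 4 m

4 m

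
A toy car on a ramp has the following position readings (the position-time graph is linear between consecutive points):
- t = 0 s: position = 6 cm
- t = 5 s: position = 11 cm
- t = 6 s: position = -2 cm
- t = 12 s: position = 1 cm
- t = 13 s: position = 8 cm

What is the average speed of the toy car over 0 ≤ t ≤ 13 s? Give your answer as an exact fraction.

Average speed = (total path length)/(elapsed time); on a piecewise-linear x-t graph the path length is Σ|Δx|.
0–5 s: |Δx| = |11 − 6| = 5 cm
5–6 s: |Δx| = |-2 − 11| = 13 cm
6–12 s: |Δx| = |1 − -2| = 3 cm
12–13 s: |Δx| = |8 − 1| = 7 cm
Total path = 28 cm; average speed = 28/13 = 28/13 cm/s.

28/13 cm/s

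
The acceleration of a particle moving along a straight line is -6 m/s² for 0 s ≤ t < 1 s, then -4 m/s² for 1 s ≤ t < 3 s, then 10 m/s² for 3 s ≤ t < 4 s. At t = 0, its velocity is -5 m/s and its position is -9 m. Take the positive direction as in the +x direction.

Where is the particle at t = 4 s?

-61 m

On each constant-a segment, Δv = aΔt and Δx = v₀Δt + ½aΔt²; chain segment to segment.
0–1 s: v starts -5 m/s; Δx = -5·1 + ½·-6·1² = -8 m; v ends -11 m/s.
1–3 s: v starts -11 m/s; Δx = -11·2 + ½·-4·2² = -30 m; v ends -19 m/s.
3–4 s: v starts -19 m/s; Δx = -19·1 + ½·10·1² = -14 m; v ends -9 m/s.
x(4) = -9 + Σ Δx = -61 m.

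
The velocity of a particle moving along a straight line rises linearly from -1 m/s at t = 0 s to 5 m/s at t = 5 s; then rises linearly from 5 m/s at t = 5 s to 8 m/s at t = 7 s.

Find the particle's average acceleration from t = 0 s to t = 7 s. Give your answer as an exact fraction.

9/7 m/s²

Average acceleration = Δv/Δt = (8 − -1)/(7 − 0) = 9/7 m/s².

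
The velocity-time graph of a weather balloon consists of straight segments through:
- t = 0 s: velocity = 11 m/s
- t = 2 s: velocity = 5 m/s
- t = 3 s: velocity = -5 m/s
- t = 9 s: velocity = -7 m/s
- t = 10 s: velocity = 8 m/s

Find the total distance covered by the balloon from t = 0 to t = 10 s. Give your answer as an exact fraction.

Distance (not displacement) is the total path length: add the absolute areas under v-t.
0–2 s: |½(11 + 5)(2)| = 16 m
2–3 s: v = 0 at t = 2.5 s; triangle areas 1.25 + 1.25 = 2.5 m
3–9 s: |½(-5 + -7)(6)| = 36 m
9–10 s: v = 0 at t = 142/15 s; triangle areas 49/30 + 32/15 = 113/30 m
Total distance = 874/15 m

874/15 m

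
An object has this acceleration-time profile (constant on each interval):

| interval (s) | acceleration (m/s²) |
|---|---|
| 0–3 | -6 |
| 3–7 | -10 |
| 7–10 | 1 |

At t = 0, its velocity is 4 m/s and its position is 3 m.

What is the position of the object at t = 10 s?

-305.5 m

On each constant-a segment, Δv = aΔt and Δx = v₀Δt + ½aΔt²; chain segment to segment.
0–3 s: v starts 4 m/s; Δx = 4·3 + ½·-6·3² = -15 m; v ends -14 m/s.
3–7 s: v starts -14 m/s; Δx = -14·4 + ½·-10·4² = -136 m; v ends -54 m/s.
7–10 s: v starts -54 m/s; Δx = -54·3 + ½·1·3² = -157.5 m; v ends -51 m/s.
x(10) = 3 + Σ Δx = -305.5 m.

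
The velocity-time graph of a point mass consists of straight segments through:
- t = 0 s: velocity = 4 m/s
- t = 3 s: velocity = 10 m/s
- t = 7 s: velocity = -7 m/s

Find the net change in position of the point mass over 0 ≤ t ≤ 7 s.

Net displacement equals the area under the velocity-time graph (areas below the axis count negative).
0–3 s: ½(4 + 10)(3) = 21 m
3–7 s: ½(10 + -7)(4) = 6 m
Net displacement = 27 m

27 m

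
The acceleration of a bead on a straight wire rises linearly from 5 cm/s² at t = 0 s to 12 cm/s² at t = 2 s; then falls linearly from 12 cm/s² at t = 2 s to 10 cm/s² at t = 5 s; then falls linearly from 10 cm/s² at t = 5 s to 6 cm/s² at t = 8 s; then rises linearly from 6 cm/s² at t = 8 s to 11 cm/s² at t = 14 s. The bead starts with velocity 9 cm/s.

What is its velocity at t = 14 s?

134 cm/s

Δv equals the area under the a-t graph; then v = v₀ + Δv.
0–2 s: ½(5 + 12)(2) = 17 cm/s
2–5 s: ½(12 + 10)(3) = 33 cm/s
5–8 s: ½(10 + 6)(3) = 24 cm/s
8–14 s: ½(6 + 11)(6) = 51 cm/s
Δv = 125 cm/s, so v(14) = 9 + (125) = 134 cm/s.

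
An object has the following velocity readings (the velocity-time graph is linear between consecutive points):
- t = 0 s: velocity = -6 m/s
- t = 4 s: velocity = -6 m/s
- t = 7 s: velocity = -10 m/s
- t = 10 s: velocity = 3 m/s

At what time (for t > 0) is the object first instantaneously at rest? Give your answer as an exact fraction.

t = 121/13 s

v changes sign on 7–10 s (from -10 to 3); the graph is linear there, so v = 0 at t = 7 + (10)·(10 − 7)/(3 − -10) = 121/13 s.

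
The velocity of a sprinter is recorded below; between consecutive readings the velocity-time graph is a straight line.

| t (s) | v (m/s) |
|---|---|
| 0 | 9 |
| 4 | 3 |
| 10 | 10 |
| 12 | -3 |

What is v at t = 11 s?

3.5 m/s

On 10–12 s the graph is linear from 10 to -3 m/s: v(11) = 10 + (-3 − 10)·(11 − 10)/(12 − 10) = 3.5 m/s.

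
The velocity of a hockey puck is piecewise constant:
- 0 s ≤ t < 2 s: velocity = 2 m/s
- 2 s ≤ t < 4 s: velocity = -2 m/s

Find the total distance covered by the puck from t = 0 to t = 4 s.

Distance (not displacement) is the total path length: add the absolute areas under v-t.
0–2 s: |2| × 2 = 4 m
2–4 s: |-2| × 2 = 4 m
Total distance = 8 m

8 m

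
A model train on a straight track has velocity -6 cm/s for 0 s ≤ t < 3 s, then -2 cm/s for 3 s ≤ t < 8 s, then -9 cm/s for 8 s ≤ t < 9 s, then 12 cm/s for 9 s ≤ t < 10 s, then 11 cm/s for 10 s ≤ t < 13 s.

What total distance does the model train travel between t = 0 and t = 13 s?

82 cm

Distance (not displacement) is the total path length: add the absolute areas under v-t.
0–3 s: |-6| × 3 = 18 cm
3–8 s: |-2| × 5 = 10 cm
8–9 s: |-9| × 1 = 9 cm
9–10 s: |12| × 1 = 12 cm
10–13 s: |11| × 3 = 33 cm
Total distance = 82 cm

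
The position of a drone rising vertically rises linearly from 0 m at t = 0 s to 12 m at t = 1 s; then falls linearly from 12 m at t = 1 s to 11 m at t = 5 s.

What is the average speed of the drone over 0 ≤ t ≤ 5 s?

Average speed = (total path length)/(elapsed time); on a piecewise-linear x-t graph the path length is Σ|Δx|.
0–1 s: |Δx| = |12 − 0| = 12 m
1–5 s: |Δx| = |11 − 12| = 1 m
Total path = 13 m; average speed = 13/5 = 2.6 m/s.

2.6 m/s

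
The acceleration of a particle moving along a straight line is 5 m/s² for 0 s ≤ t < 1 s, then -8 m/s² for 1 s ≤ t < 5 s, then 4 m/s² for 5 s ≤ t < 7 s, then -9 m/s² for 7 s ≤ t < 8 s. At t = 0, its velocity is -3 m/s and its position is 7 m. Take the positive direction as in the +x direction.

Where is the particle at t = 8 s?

On each constant-a segment, Δv = aΔt and Δx = v₀Δt + ½aΔt²; chain segment to segment.
0–1 s: v starts -3 m/s; Δx = -3·1 + ½·5·1² = -0.5 m; v ends 2 m/s.
1–5 s: v starts 2 m/s; Δx = 2·4 + ½·-8·4² = -56 m; v ends -30 m/s.
5–7 s: v starts -30 m/s; Δx = -30·2 + ½·4·2² = -52 m; v ends -22 m/s.
7–8 s: v starts -22 m/s; Δx = -22·1 + ½·-9·1² = -26.5 m; v ends -31 m/s.
x(8) = 7 + Σ Δx = -128 m.

-128 m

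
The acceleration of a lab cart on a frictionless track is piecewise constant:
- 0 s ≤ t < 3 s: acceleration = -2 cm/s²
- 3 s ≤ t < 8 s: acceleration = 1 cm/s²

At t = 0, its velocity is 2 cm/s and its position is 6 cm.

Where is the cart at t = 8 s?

On each constant-a segment, Δv = aΔt and Δx = v₀Δt + ½aΔt²; chain segment to segment.
0–3 s: v starts 2 cm/s; Δx = 2·3 + ½·-2·3² = -3 cm; v ends -4 cm/s.
3–8 s: v starts -4 cm/s; Δx = -4·5 + ½·1·5² = -7.5 cm; v ends 1 cm/s.
x(8) = 6 + Σ Δx = -4.5 cm.

-4.5 cm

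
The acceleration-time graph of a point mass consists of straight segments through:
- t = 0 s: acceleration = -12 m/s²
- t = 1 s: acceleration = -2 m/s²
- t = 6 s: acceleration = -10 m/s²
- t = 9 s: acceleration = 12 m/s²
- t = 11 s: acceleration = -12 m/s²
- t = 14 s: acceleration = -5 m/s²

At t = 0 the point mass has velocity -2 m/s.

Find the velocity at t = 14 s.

-61.5 m/s

Δv equals the area under the a-t graph; then v = v₀ + Δv.
0–1 s: ½(-12 + -2)(1) = -7 m/s
1–6 s: ½(-2 + -10)(5) = -30 m/s
6–9 s: ½(-10 + 12)(3) = 3 m/s
9–11 s: ½(12 + -12)(2) = 0 m/s
11–14 s: ½(-12 + -5)(3) = -25.5 m/s
Δv = -59.5 m/s, so v(14) = -2 + (-59.5) = -61.5 m/s.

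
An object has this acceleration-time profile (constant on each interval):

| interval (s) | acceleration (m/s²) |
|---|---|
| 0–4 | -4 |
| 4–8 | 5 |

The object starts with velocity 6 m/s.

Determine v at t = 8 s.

Δv equals the area under the a-t graph; then v = v₀ + Δv.
0–4 s: -4 × 4 = -16 m/s
4–8 s: 5 × 4 = 20 m/s
Δv = 4 m/s, so v(8) = 6 + (4) = 10 m/s.

10 m/s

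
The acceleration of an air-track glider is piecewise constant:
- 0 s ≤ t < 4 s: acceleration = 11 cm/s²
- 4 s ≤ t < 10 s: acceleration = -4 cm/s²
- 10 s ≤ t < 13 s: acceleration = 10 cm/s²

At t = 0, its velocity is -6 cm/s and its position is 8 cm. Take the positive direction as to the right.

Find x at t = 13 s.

On each constant-a segment, Δv = aΔt and Δx = v₀Δt + ½aΔt²; chain segment to segment.
0–4 s: v starts -6 cm/s; Δx = -6·4 + ½·11·4² = 64 cm; v ends 38 cm/s.
4–10 s: v starts 38 cm/s; Δx = 38·6 + ½·-4·6² = 156 cm; v ends 14 cm/s.
10–13 s: v starts 14 cm/s; Δx = 14·3 + ½·10·3² = 87 cm; v ends 44 cm/s.
x(13) = 8 + Σ Δx = 315 cm.

315 cm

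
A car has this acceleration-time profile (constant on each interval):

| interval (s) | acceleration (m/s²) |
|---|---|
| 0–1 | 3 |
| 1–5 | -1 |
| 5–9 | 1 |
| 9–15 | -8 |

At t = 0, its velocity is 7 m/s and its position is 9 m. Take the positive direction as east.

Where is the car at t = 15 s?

-2.5 m

On each constant-a segment, Δv = aΔt and Δx = v₀Δt + ½aΔt²; chain segment to segment.
0–1 s: v starts 7 m/s; Δx = 7·1 + ½·3·1² = 8.5 m; v ends 10 m/s.
1–5 s: v starts 10 m/s; Δx = 10·4 + ½·-1·4² = 32 m; v ends 6 m/s.
5–9 s: v starts 6 m/s; Δx = 6·4 + ½·1·4² = 32 m; v ends 10 m/s.
9–15 s: v starts 10 m/s; Δx = 10·6 + ½·-8·6² = -84 m; v ends -38 m/s.
x(15) = 9 + Σ Δx = -2.5 m.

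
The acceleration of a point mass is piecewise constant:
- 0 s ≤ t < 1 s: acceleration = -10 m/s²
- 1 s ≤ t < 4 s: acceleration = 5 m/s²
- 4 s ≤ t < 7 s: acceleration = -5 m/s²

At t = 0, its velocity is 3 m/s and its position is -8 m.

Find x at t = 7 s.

On each constant-a segment, Δv = aΔt and Δx = v₀Δt + ½aΔt²; chain segment to segment.
0–1 s: v starts 3 m/s; Δx = 3·1 + ½·-10·1² = -2 m; v ends -7 m/s.
1–4 s: v starts -7 m/s; Δx = -7·3 + ½·5·3² = 1.5 m; v ends 8 m/s.
4–7 s: v starts 8 m/s; Δx = 8·3 + ½·-5·3² = 1.5 m; v ends -7 m/s.
x(7) = -8 + Σ Δx = -7 m.

-7 m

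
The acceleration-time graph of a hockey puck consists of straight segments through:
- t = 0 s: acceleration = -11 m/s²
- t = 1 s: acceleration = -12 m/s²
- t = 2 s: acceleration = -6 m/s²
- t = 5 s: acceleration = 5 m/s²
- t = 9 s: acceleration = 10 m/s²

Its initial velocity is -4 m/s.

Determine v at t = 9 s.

Δv equals the area under the a-t graph; then v = v₀ + Δv.
0–1 s: ½(-11 + -12)(1) = -11.5 m/s
1–2 s: ½(-12 + -6)(1) = -9 m/s
2–5 s: ½(-6 + 5)(3) = -1.5 m/s
5–9 s: ½(5 + 10)(4) = 30 m/s
Δv = 8 m/s, so v(9) = -4 + (8) = 4 m/s.

4 m/s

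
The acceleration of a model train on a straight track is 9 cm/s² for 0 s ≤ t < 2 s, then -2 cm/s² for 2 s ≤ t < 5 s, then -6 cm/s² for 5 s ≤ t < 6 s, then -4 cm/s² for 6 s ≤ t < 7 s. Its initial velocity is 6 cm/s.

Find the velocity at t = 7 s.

Δv equals the area under the a-t graph; then v = v₀ + Δv.
0–2 s: 9 × 2 = 18 cm/s
2–5 s: -2 × 3 = -6 cm/s
5–6 s: -6 × 1 = -6 cm/s
6–7 s: -4 × 1 = -4 cm/s
Δv = 2 cm/s, so v(7) = 6 + (2) = 8 cm/s.

8 cm/s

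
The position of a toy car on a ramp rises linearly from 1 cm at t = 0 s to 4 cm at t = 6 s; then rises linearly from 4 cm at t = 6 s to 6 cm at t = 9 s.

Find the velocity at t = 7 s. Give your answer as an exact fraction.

2/3 cm/s

Velocity is the slope of the x-t graph on 6–9 s: (6 − 4)/(9 − 6) = 2/3 cm/s.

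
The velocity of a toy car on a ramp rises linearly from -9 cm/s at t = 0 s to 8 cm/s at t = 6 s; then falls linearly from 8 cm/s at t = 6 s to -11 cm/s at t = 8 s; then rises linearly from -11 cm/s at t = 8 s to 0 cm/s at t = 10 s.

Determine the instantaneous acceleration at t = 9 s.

Acceleration is the slope of the v-t graph on 8–10 s: (0 − -11)/(10 − 8) = 5.5 cm/s².

5.5 cm/s²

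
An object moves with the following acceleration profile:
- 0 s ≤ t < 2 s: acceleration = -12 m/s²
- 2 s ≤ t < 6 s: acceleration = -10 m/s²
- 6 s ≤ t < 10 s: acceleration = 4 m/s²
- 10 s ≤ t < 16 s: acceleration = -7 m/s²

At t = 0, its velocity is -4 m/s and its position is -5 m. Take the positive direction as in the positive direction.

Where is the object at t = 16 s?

On each constant-a segment, Δv = aΔt and Δx = v₀Δt + ½aΔt²; chain segment to segment.
0–2 s: v starts -4 m/s; Δx = -4·2 + ½·-12·2² = -32 m; v ends -28 m/s.
2–6 s: v starts -28 m/s; Δx = -28·4 + ½·-10·4² = -192 m; v ends -68 m/s.
6–10 s: v starts -68 m/s; Δx = -68·4 + ½·4·4² = -240 m; v ends -52 m/s.
10–16 s: v starts -52 m/s; Δx = -52·6 + ½·-7·6² = -438 m; v ends -94 m/s.
x(16) = -5 + Σ Δx = -907 m.

-907 m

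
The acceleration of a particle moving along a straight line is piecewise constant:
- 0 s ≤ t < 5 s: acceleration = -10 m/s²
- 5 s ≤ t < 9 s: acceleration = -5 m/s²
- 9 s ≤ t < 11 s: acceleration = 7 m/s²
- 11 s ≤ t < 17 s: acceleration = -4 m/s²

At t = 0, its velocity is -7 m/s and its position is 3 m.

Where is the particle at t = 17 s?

-1015 m

On each constant-a segment, Δv = aΔt and Δx = v₀Δt + ½aΔt²; chain segment to segment.
0–5 s: v starts -7 m/s; Δx = -7·5 + ½·-10·5² = -160 m; v ends -57 m/s.
5–9 s: v starts -57 m/s; Δx = -57·4 + ½·-5·4² = -268 m; v ends -77 m/s.
9–11 s: v starts -77 m/s; Δx = -77·2 + ½·7·2² = -140 m; v ends -63 m/s.
11–17 s: v starts -63 m/s; Δx = -63·6 + ½·-4·6² = -450 m; v ends -87 m/s.
x(17) = 3 + Σ Δx = -1015 m.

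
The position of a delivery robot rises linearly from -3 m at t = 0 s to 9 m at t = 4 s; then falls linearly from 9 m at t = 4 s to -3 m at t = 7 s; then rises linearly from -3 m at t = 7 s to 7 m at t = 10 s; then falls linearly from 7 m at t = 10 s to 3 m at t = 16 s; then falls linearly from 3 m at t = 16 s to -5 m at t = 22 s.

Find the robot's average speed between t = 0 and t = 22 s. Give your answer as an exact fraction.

Average speed = (total path length)/(elapsed time); on a piecewise-linear x-t graph the path length is Σ|Δx|.
0–4 s: |Δx| = |9 − -3| = 12 m
4–7 s: |Δx| = |-3 − 9| = 12 m
7–10 s: |Δx| = |7 − -3| = 10 m
10–16 s: |Δx| = |3 − 7| = 4 m
16–22 s: |Δx| = |-5 − 3| = 8 m
Total path = 46 m; average speed = 46/22 = 23/11 m/s.

23/11 m/s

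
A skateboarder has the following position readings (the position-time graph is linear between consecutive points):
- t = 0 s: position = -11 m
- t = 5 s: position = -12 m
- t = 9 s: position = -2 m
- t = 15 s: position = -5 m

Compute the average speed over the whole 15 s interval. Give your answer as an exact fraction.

14/15 m/s

Average speed = (total path length)/(elapsed time); on a piecewise-linear x-t graph the path length is Σ|Δx|.
0–5 s: |Δx| = |-12 − -11| = 1 m
5–9 s: |Δx| = |-2 − -12| = 10 m
9–15 s: |Δx| = |-5 − -2| = 3 m
Total path = 14 m; average speed = 14/15 = 14/15 m/s.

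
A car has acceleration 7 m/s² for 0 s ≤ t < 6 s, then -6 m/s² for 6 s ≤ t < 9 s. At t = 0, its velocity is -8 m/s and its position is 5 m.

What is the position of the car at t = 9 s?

158 m

On each constant-a segment, Δv = aΔt and Δx = v₀Δt + ½aΔt²; chain segment to segment.
0–6 s: v starts -8 m/s; Δx = -8·6 + ½·7·6² = 78 m; v ends 34 m/s.
6–9 s: v starts 34 m/s; Δx = 34·3 + ½·-6·3² = 75 m; v ends 16 m/s.
x(9) = 5 + Σ Δx = 158 m.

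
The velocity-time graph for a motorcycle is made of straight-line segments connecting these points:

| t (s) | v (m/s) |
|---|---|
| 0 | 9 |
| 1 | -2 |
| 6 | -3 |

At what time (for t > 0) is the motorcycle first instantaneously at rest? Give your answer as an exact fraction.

v changes sign on 0–1 s (from 9 to -2); the graph is linear there, so v = 0 at t = 0 + (-9)·(1 − 0)/(-2 − 9) = 9/11 s.

t = 9/11 s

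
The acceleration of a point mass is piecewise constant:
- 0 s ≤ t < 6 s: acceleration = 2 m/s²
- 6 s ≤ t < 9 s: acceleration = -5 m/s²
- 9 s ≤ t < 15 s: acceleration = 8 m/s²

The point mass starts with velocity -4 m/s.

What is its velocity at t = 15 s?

41 m/s

Δv equals the area under the a-t graph; then v = v₀ + Δv.
0–6 s: 2 × 6 = 12 m/s
6–9 s: -5 × 3 = -15 m/s
9–15 s: 8 × 6 = 48 m/s
Δv = 45 m/s, so v(15) = -4 + (45) = 41 m/s.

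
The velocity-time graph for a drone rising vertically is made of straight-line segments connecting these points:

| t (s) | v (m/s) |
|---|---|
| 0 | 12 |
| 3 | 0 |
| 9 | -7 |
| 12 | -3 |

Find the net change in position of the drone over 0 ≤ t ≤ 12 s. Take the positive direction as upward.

Displacement is the signed area under the v-t curve.
0–3 s: ½(12 + 0)(3) = 18 m
3–9 s: ½(0 + -7)(6) = -21 m
9–12 s: ½(-7 + -3)(3) = -15 m
Net displacement = -18 m

-18 m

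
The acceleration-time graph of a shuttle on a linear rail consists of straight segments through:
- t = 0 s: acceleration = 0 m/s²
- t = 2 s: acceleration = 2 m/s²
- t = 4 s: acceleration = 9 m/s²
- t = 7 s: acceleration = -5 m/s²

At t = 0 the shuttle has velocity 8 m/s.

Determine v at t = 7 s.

27 m/s

Δv equals the area under the a-t graph; then v = v₀ + Δv.
0–2 s: ½(0 + 2)(2) = 2 m/s
2–4 s: ½(2 + 9)(2) = 11 m/s
4–7 s: ½(9 + -5)(3) = 6 m/s
Δv = 19 m/s, so v(7) = 8 + (19) = 27 m/s.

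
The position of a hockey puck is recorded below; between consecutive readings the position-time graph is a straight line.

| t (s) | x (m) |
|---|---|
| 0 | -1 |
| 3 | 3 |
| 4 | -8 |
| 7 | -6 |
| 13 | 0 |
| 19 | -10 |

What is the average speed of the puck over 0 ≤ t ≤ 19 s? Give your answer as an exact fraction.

33/19 m/s

Average speed = (total path length)/(elapsed time); on a piecewise-linear x-t graph the path length is Σ|Δx|.
0–3 s: |Δx| = |3 − -1| = 4 m
3–4 s: |Δx| = |-8 − 3| = 11 m
4–7 s: |Δx| = |-6 − -8| = 2 m
7–13 s: |Δx| = |0 − -6| = 6 m
13–19 s: |Δx| = |-10 − 0| = 10 m
Total path = 33 m; average speed = 33/19 = 33/19 m/s.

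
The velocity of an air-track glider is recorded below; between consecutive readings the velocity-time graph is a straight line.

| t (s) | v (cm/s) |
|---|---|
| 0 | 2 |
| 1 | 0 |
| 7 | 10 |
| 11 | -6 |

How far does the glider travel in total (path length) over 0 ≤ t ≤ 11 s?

48 cm

Distance (not displacement) is the total path length: add the absolute areas under v-t.
0–1 s: |½(2 + 0)(1)| = 1 cm
1–7 s: |½(0 + 10)(6)| = 30 cm
7–11 s: v = 0 at t = 9.5 s; triangle areas 12.5 + 4.5 = 17 cm
Total distance = 48 cm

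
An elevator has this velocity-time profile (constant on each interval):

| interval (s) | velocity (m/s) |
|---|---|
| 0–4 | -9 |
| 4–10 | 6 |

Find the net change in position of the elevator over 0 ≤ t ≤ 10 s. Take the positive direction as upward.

0 m

Displacement is the signed area under the v-t curve.
0–4 s: -9 × 4 = -36 m
4–10 s: 6 × 6 = 36 m
Net displacement = 0 m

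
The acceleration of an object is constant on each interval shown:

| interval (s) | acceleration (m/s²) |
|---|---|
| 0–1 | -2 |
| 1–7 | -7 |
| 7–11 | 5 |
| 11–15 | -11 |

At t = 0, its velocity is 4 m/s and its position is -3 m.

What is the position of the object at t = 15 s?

-402 m

On each constant-a segment, Δv = aΔt and Δx = v₀Δt + ½aΔt²; chain segment to segment.
0–1 s: v starts 4 m/s; Δx = 4·1 + ½·-2·1² = 3 m; v ends 2 m/s.
1–7 s: v starts 2 m/s; Δx = 2·6 + ½·-7·6² = -114 m; v ends -40 m/s.
7–11 s: v starts -40 m/s; Δx = -40·4 + ½·5·4² = -120 m; v ends -20 m/s.
11–15 s: v starts -20 m/s; Δx = -20·4 + ½·-11·4² = -168 m; v ends -64 m/s.
x(15) = -3 + Σ Δx = -402 m.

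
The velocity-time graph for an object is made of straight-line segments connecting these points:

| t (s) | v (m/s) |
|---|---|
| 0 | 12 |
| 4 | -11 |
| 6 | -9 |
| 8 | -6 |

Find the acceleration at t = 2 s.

-5.75 m/s²

Acceleration is the slope of the v-t graph on 0–4 s: (-11 − 12)/(4 − 0) = -5.75 m/s².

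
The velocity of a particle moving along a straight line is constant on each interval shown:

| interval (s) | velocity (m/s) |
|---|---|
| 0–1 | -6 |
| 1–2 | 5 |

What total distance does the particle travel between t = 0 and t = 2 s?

Total distance travelled is ∫|v| dt — sum the magnitudes of each area piece.
0–1 s: |-6| × 1 = 6 m
1–2 s: |5| × 1 = 5 m
Total distance = 11 m

11 m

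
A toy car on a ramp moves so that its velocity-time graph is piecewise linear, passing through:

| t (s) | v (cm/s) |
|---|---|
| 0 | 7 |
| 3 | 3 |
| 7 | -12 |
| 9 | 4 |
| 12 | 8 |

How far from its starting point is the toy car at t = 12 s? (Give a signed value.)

Displacement is the signed area under the v-t curve.
0–3 s: ½(7 + 3)(3) = 15 cm
3–7 s: ½(3 + -12)(4) = -18 cm
7–9 s: ½(-12 + 4)(2) = -8 cm
9–12 s: ½(4 + 8)(3) = 18 cm
Net displacement = 7 cm

7 cm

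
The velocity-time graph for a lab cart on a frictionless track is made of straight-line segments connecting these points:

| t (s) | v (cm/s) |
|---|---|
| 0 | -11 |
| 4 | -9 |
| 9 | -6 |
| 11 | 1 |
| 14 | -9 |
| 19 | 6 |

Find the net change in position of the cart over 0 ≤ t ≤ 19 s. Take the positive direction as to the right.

-102 cm

Net displacement equals the area under the velocity-time graph (areas below the axis count negative).
0–4 s: ½(-11 + -9)(4) = -40 cm
4–9 s: ½(-9 + -6)(5) = -37.5 cm
9–11 s: ½(-6 + 1)(2) = -5 cm
11–14 s: ½(1 + -9)(3) = -12 cm
14–19 s: ½(-9 + 6)(5) = -7.5 cm
Net displacement = -102 cm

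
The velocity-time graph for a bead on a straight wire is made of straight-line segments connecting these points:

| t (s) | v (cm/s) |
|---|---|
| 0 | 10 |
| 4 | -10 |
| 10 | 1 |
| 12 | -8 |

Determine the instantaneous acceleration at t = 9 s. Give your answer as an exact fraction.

Acceleration is the slope of the v-t graph on 4–10 s: (1 − -10)/(10 − 4) = 11/6 cm/s².

11/6 cm/s²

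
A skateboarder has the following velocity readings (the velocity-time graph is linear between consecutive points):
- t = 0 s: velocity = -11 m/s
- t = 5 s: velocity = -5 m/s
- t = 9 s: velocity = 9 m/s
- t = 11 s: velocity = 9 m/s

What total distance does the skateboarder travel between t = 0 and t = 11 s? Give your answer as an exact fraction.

Distance (not displacement) is the total path length: add the absolute areas under v-t.
0–5 s: |½(-11 + -5)(5)| = 40 m
5–9 s: v = 0 at t = 45/7 s; triangle areas 25/7 + 81/7 = 106/7 m
9–11 s: |9| × 2 = 18 m
Total distance = 512/7 m

512/7 m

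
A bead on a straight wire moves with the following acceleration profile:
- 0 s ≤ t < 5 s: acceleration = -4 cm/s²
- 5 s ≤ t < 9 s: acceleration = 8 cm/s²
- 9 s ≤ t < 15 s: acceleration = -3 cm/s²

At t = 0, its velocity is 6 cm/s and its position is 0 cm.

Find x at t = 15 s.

42 cm

On each constant-a segment, Δv = aΔt and Δx = v₀Δt + ½aΔt²; chain segment to segment.
0–5 s: v starts 6 cm/s; Δx = 6·5 + ½·-4·5² = -20 cm; v ends -14 cm/s.
5–9 s: v starts -14 cm/s; Δx = -14·4 + ½·8·4² = 8 cm; v ends 18 cm/s.
9–15 s: v starts 18 cm/s; Δx = 18·6 + ½·-3·6² = 54 cm; v ends 0 cm/s.
x(15) = 0 + Σ Δx = 42 cm.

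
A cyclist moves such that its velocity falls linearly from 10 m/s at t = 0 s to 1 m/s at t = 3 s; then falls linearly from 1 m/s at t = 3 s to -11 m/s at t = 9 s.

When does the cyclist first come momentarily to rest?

v changes sign on 3–9 s (from 1 to -11); the graph is linear there, so v = 0 at t = 3 + (-1)·(9 − 3)/(-11 − 1) = 3.5 s.

t = 3.5 s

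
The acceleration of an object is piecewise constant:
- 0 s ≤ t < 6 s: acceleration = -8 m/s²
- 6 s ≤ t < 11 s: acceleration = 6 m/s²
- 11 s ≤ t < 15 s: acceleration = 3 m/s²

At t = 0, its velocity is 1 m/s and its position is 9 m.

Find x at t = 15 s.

-333 m

On each constant-a segment, Δv = aΔt and Δx = v₀Δt + ½aΔt²; chain segment to segment.
0–6 s: v starts 1 m/s; Δx = 1·6 + ½·-8·6² = -138 m; v ends -47 m/s.
6–11 s: v starts -47 m/s; Δx = -47·5 + ½·6·5² = -160 m; v ends -17 m/s.
11–15 s: v starts -17 m/s; Δx = -17·4 + ½·3·4² = -44 m; v ends -5 m/s.
x(15) = 9 + Σ Δx = -333 m.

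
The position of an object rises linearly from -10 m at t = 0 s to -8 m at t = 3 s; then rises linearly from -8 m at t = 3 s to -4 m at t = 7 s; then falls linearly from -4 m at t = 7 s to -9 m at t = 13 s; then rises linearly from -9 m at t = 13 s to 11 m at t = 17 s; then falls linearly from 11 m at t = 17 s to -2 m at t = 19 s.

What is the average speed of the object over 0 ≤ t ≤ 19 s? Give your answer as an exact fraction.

44/19 m/s

Average speed = (total path length)/(elapsed time); on a piecewise-linear x-t graph the path length is Σ|Δx|.
0–3 s: |Δx| = |-8 − -10| = 2 m
3–7 s: |Δx| = |-4 − -8| = 4 m
7–13 s: |Δx| = |-9 − -4| = 5 m
13–17 s: |Δx| = |11 − -9| = 20 m
17–19 s: |Δx| = |-2 − 11| = 13 m
Total path = 44 m; average speed = 44/19 = 44/19 m/s.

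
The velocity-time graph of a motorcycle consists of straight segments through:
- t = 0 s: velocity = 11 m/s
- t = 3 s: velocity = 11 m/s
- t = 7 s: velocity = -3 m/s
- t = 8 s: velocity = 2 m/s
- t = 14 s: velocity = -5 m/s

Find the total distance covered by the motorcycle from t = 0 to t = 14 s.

65.3 m

Distance (not displacement) is the total path length: add the absolute areas under v-t.
0–3 s: |11| × 3 = 33 m
3–7 s: v = 0 at t = 43/7 s; triangle areas 121/7 + 9/7 = 130/7 m
7–8 s: v = 0 at t = 7.6 s; triangle areas 0.9 + 0.4 = 1.3 m
8–14 s: v = 0 at t = 68/7 s; triangle areas 12/7 + 75/7 = 87/7 m
Total distance = 65.3 m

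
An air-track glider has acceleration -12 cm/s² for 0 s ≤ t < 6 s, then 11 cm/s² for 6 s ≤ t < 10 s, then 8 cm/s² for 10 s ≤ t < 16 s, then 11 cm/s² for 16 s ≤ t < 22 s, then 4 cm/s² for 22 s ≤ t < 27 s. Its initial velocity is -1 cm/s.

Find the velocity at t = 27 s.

105 cm/s

Δv equals the area under the a-t graph; then v = v₀ + Δv.
0–6 s: -12 × 6 = -72 cm/s
6–10 s: 11 × 4 = 44 cm/s
10–16 s: 8 × 6 = 48 cm/s
16–22 s: 11 × 6 = 66 cm/s
22–27 s: 4 × 5 = 20 cm/s
Δv = 106 cm/s, so v(27) = -1 + (106) = 105 cm/s.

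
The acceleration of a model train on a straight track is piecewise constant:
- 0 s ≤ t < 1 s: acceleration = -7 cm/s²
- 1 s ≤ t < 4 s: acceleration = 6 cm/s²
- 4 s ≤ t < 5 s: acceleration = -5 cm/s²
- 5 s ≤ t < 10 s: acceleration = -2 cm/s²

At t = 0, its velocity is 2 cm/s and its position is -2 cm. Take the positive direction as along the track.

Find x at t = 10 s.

On each constant-a segment, Δv = aΔt and Δx = v₀Δt + ½aΔt²; chain segment to segment.
0–1 s: v starts 2 cm/s; Δx = 2·1 + ½·-7·1² = -1.5 cm; v ends -5 cm/s.
1–4 s: v starts -5 cm/s; Δx = -5·3 + ½·6·3² = 12 cm; v ends 13 cm/s.
4–5 s: v starts 13 cm/s; Δx = 13·1 + ½·-5·1² = 10.5 cm; v ends 8 cm/s.
5–10 s: v starts 8 cm/s; Δx = 8·5 + ½·-2·5² = 15 cm; v ends -2 cm/s.
x(10) = -2 + Σ Δx = 34 cm.

34 cm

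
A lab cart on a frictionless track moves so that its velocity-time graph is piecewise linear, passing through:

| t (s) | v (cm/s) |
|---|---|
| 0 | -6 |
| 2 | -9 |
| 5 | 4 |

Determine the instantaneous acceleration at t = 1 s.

-1.5 cm/s²

Acceleration is the slope of the v-t graph on 0–2 s: (-9 − -6)/(2 − 0) = -1.5 cm/s².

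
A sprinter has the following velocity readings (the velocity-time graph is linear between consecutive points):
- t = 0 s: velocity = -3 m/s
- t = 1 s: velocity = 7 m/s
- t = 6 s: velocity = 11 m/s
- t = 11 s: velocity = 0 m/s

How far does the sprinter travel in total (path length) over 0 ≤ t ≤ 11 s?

Total distance travelled is ∫|v| dt — sum the magnitudes of each area piece.
0–1 s: v = 0 at t = 0.3 s; triangle areas 0.45 + 2.45 = 2.9 m
1–6 s: |½(7 + 11)(5)| = 45 m
6–11 s: |½(11 + 0)(5)| = 27.5 m
Total distance = 75.4 m

75.4 m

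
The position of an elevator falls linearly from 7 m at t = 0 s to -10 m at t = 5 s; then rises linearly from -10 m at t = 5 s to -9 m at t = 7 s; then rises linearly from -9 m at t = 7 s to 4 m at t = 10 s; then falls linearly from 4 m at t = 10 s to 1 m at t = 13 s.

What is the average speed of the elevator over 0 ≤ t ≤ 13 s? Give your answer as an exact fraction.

34/13 m/s

Average speed = (total path length)/(elapsed time); on a piecewise-linear x-t graph the path length is Σ|Δx|.
0–5 s: |Δx| = |-10 − 7| = 17 m
5–7 s: |Δx| = |-9 − -10| = 1 m
7–10 s: |Δx| = |4 − -9| = 13 m
10–13 s: |Δx| = |1 − 4| = 3 m
Total path = 34 m; average speed = 34/13 = 34/13 m/s.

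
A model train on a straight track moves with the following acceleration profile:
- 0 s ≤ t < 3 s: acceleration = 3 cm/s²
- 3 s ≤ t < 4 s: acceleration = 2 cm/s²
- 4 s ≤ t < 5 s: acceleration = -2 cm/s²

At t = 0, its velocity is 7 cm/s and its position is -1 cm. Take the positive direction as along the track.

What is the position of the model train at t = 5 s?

67.5 cm

On each constant-a segment, Δv = aΔt and Δx = v₀Δt + ½aΔt²; chain segment to segment.
0–3 s: v starts 7 cm/s; Δx = 7·3 + ½·3·3² = 34.5 cm; v ends 16 cm/s.
3–4 s: v starts 16 cm/s; Δx = 16·1 + ½·2·1² = 17 cm; v ends 18 cm/s.
4–5 s: v starts 18 cm/s; Δx = 18·1 + ½·-2·1² = 17 cm; v ends 16 cm/s.
x(5) = -1 + Σ Δx = 67.5 cm.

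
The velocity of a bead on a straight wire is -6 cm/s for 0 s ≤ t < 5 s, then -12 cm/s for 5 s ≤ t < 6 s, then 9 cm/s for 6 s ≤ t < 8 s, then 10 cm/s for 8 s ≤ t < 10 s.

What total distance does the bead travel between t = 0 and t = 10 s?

Distance (not displacement) is the total path length: add the absolute areas under v-t.
0–5 s: |-6| × 5 = 30 cm
5–6 s: |-12| × 1 = 12 cm
6–8 s: |9| × 2 = 18 cm
8–10 s: |10| × 2 = 20 cm
Total distance = 80 cm

80 cm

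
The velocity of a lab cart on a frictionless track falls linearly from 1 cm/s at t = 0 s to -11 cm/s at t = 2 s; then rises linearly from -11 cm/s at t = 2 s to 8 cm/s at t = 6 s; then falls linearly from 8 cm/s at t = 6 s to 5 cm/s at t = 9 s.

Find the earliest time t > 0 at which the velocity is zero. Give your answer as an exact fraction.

v changes sign on 0–2 s (from 1 to -11); the graph is linear there, so v = 0 at t = 0 + (-1)·(2 − 0)/(-11 − 1) = 1/6 s.

t = 1/6 s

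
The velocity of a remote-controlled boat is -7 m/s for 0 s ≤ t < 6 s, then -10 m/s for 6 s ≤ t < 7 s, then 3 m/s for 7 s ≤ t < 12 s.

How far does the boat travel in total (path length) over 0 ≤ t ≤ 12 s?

Distance (not displacement) is the total path length: add the absolute areas under v-t.
0–6 s: |-7| × 6 = 42 m
6–7 s: |-10| × 1 = 10 m
7–12 s: |3| × 5 = 15 m
Total distance = 67 m

67 m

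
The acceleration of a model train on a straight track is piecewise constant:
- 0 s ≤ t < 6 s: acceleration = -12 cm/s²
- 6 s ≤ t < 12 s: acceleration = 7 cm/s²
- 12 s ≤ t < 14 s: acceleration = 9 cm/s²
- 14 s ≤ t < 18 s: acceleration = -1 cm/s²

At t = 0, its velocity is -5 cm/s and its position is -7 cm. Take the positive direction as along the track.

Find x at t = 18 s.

On each constant-a segment, Δv = aΔt and Δx = v₀Δt + ½aΔt²; chain segment to segment.
0–6 s: v starts -5 cm/s; Δx = -5·6 + ½·-12·6² = -246 cm; v ends -77 cm/s.
6–12 s: v starts -77 cm/s; Δx = -77·6 + ½·7·6² = -336 cm; v ends -35 cm/s.
12–14 s: v starts -35 cm/s; Δx = -35·2 + ½·9·2² = -52 cm; v ends -17 cm/s.
14–18 s: v starts -17 cm/s; Δx = -17·4 + ½·-1·4² = -76 cm; v ends -21 cm/s.
x(18) = -7 + Σ Δx = -717 cm.

-717 cm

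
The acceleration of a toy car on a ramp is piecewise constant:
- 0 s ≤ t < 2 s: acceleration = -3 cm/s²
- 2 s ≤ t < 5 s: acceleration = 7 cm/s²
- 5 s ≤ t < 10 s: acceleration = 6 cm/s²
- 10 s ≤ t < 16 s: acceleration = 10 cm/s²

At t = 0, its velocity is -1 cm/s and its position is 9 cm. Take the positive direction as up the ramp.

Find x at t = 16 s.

600.5 cm

On each constant-a segment, Δv = aΔt and Δx = v₀Δt + ½aΔt²; chain segment to segment.
0–2 s: v starts -1 cm/s; Δx = -1·2 + ½·-3·2² = -8 cm; v ends -7 cm/s.
2–5 s: v starts -7 cm/s; Δx = -7·3 + ½·7·3² = 10.5 cm; v ends 14 cm/s.
5–10 s: v starts 14 cm/s; Δx = 14·5 + ½·6·5² = 145 cm; v ends 44 cm/s.
10–16 s: v starts 44 cm/s; Δx = 44·6 + ½·10·6² = 444 cm; v ends 104 cm/s.
x(16) = 9 + Σ Δx = 600.5 cm.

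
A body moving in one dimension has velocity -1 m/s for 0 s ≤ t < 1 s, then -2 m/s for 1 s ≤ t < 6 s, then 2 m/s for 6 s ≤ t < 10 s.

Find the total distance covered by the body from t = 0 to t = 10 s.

Distance (not displacement) is the total path length: add the absolute areas under v-t.
0–1 s: |-1| × 1 = 1 m
1–6 s: |-2| × 5 = 10 m
6–10 s: |2| × 4 = 8 m
Total distance = 19 m

19 m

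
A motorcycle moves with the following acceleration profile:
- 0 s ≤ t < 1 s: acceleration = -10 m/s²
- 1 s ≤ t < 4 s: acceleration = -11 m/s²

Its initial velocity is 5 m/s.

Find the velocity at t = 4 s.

Δv equals the area under the a-t graph; then v = v₀ + Δv.
0–1 s: -10 × 1 = -10 m/s
1–4 s: -11 × 3 = -33 m/s
Δv = -43 m/s, so v(4) = 5 + (-43) = -38 m/s.

-38 m/s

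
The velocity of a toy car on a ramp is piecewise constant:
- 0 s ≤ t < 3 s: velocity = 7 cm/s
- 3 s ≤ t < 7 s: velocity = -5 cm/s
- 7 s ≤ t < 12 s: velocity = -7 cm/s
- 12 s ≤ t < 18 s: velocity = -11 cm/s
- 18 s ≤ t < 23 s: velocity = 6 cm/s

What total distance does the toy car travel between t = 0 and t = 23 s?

172 cm

Total distance travelled is ∫|v| dt — sum the magnitudes of each area piece.
0–3 s: |7| × 3 = 21 cm
3–7 s: |-5| × 4 = 20 cm
7–12 s: |-7| × 5 = 35 cm
12–18 s: |-11| × 6 = 66 cm
18–23 s: |6| × 5 = 30 cm
Total distance = 172 cm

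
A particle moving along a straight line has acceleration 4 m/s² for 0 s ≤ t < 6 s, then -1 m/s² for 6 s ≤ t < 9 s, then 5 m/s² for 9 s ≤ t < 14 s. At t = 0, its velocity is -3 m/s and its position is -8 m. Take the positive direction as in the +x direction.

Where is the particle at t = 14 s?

257 m

On each constant-a segment, Δv = aΔt and Δx = v₀Δt + ½aΔt²; chain segment to segment.
0–6 s: v starts -3 m/s; Δx = -3·6 + ½·4·6² = 54 m; v ends 21 m/s.
6–9 s: v starts 21 m/s; Δx = 21·3 + ½·-1·3² = 58.5 m; v ends 18 m/s.
9–14 s: v starts 18 m/s; Δx = 18·5 + ½·5·5² = 152.5 m; v ends 43 m/s.
x(14) = -8 + Σ Δx = 257 m.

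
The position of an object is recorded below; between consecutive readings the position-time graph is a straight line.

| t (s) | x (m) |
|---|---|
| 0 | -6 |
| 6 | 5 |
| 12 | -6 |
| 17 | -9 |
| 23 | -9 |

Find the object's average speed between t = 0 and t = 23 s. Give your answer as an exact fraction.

25/23 m/s

Average speed = (total path length)/(elapsed time); on a piecewise-linear x-t graph the path length is Σ|Δx|.
0–6 s: |Δx| = |5 − -6| = 11 m
6–12 s: |Δx| = |-6 − 5| = 11 m
12–17 s: |Δx| = |-9 − -6| = 3 m
17–23 s: |Δx| = |-9 − -9| = 0 m
Total path = 25 m; average speed = 25/23 = 25/23 m/s.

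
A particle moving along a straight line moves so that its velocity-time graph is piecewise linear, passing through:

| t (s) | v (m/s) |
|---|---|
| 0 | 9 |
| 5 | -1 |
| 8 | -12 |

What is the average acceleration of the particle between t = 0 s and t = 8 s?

-2.625 m/s²

Average acceleration = Δv/Δt = (-12 − 9)/(8 − 0) = -2.625 m/s².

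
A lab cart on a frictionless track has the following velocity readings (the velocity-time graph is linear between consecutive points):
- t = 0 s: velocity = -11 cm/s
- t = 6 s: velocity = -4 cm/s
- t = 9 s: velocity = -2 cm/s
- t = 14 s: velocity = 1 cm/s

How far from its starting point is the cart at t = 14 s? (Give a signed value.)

Displacement is the signed area under the v-t curve.
0–6 s: ½(-11 + -4)(6) = -45 cm
6–9 s: ½(-4 + -2)(3) = -9 cm
9–14 s: ½(-2 + 1)(5) = -2.5 cm
Net displacement = -56.5 cm

-56.5 cm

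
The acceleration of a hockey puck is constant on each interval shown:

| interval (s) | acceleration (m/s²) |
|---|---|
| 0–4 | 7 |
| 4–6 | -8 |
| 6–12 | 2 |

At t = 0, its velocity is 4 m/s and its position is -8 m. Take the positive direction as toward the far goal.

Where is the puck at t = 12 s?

On each constant-a segment, Δv = aΔt and Δx = v₀Δt + ½aΔt²; chain segment to segment.
0–4 s: v starts 4 m/s; Δx = 4·4 + ½·7·4² = 72 m; v ends 32 m/s.
4–6 s: v starts 32 m/s; Δx = 32·2 + ½·-8·2² = 48 m; v ends 16 m/s.
6–12 s: v starts 16 m/s; Δx = 16·6 + ½·2·6² = 132 m; v ends 28 m/s.
x(12) = -8 + Σ Δx = 244 m.

244 m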